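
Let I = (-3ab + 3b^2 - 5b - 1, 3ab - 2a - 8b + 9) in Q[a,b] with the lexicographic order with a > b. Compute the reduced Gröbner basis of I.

f_1 = -3ab + 3b^2 - 5b - 1, LT = ab.
f_2 = 3ab - 2a - 8b + 9, LT = ab.

S(f_1,f_2): lcm = ab. S = 2/3a - b^2 + 13/3b - 8/3.
  leading term a: no divisor's leading term divides it; move 2/3a to the remainder.
  leading term b^2: no divisor's leading term divides it; move -b^2 to the remainder.
  leading term b: no divisor's leading term divides it; move 13/3b to the remainder.
  leading term 1: no divisor's leading term divides it; move -8/3 to the remainder.
  remainder 2/3a - b^2 + 13/3b - 8/3 ≠ 0; add g_3 = 2/3a - b^2 + 13/3b - 8/3 to the basis.

S(f_1,g_3): lcm = ab. S = 3/2b^3 - 15/2b^2 + 17/3b + 1/3.
  leading term b^3: no divisor's leading term divides it; move 3/2b^3 to the remainder.
  leading term b^2: no divisor's leading term divides it; move -15/2b^2 to the remainder.
  leading term b: no divisor's leading term divides it; move 17/3b to the remainder.
  leading term 1: no divisor's leading term divides it; move 1/3 to the remainder.
  remainder 3/2b^3 - 15/2b^2 + 17/3b + 1/3 ≠ 0; add g_4 = 3/2b^3 - 15/2b^2 + 17/3b + 1/3 to the basis.

The other S-polynomials (S(f_2,g_3), S(f_1,g_4), S(f_2,g_4), S(g_3,g_4)) all reduce to 0 modulo the current basis, so we have a Gröbner basis.
Inter-reduce: drop elements whose leading term is divisible by another's, tail-reduce, and make monic.

G = {a - 3/2b^2 + 13/2b - 4, b^3 - 5b^2 + 34/9b + 2/9}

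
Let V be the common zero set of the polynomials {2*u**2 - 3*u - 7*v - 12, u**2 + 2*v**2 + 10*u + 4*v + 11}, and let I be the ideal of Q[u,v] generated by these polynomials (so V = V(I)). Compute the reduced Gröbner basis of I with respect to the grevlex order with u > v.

G = {u**2 - 3/2*u - 7/2*v - 6, v**2 + 23/4*u + 15/4*v + 17/2}

f_1 = 2*u**2 - 3*u - 7*v - 12, LT = u**2.
f_2 = u**2 + 2*v**2 + 10*u + 4*v + 11, LT = u**2.

S(f_1,f_2): lcm = u**2. S = -2*v**2 - 23/2*u - 15/2*v - 17.
  leading term v**2: no divisor's leading term divides it; move -2*v**2 to the remainder.
  leading term u: no divisor's leading term divides it; move -23/2*u to the remainder.
  leading term v: no divisor's leading term divides it; move -15/2*v to the remainder.
  leading term 1: no divisor's leading term divides it; move -17 to the remainder.
  remainder -2*v**2 - 23/2*u - 15/2*v - 17 ≠ 0; add g_3 = -2*v**2 - 23/2*u - 15/2*v - 17 to the basis.

S(f_1,g_3): leading monomials are coprime, so the S-polynomial reduces to 0 (Buchberger's first criterion).
S(f_2,g_3): leading monomials are coprime, so the S-polynomial reduces to 0 (Buchberger's first criterion).
Every S-polynomial of the final basis reduces to 0, so we have a Gröbner basis.
Inter-reduce: drop elements whose leading term is divisible by another's, tail-reduce, and make monic.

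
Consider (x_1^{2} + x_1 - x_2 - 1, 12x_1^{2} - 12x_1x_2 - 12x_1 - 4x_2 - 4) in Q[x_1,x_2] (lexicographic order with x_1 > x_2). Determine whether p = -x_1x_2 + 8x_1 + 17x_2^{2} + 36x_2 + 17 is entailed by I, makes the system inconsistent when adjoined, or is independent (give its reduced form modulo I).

Adjoining -x_1x_2 + 8x_1 + 17x_2^{2} + 36x_2 + 17 makes the ideal the whole ring: the system is inconsistent.

First compute the reduced Gröbner basis of I by Buchberger's algorithm.
f_1 = x_1^{2} + x_1 - x_2 - 1, LT = x_1^{2}.
f_2 = 12x_1^{2} - 12x_1x_2 - 12x_1 - 4x_2 - 4, LT = x_1^{2}.

S(f_1,f_2): lcm = x_1^{2}. S = x_1x_2 + 2x_1 - \tfrac{2}{3}x_2 - \tfrac{2}{3}.
  leading term x_1x_2: no divisor's leading term divides it; move x_1x_2 to the remainder.
  leading term x_1: no divisor's leading term divides it; move 2x_1 to the remainder.
  leading term x_2: no divisor's leading term divides it; move -\tfrac{2}{3}x_2 to the remainder.
  leading term 1: no divisor's leading term divides it; move -\tfrac{2}{3} to the remainder.
  remainder x_1x_2 + 2x_1 - \tfrac{2}{3}x_2 - \tfrac{2}{3} ≠ 0; add h_3 = x_1x_2 + 2x_1 - \tfrac{2}{3}x_2 - \tfrac{2}{3} to the basis.

S(f_1,h_3): lcm = x_1^{2}x_2. S = -2x_1^{2} + \tfrac{5}{3}x_1x_2 + \tfrac{2}{3}x_1 - x_2^{2} - x_2.
  leading term x_1^{2}: subtract (-2)·f_1 from -2x_1^{2} + \tfrac{5}{3}x_1x_2 + \tfrac{2}{3}x_1 - x_2^{2} - x_2 → \tfrac{5}{3}x_1x_2 + \tfrac{8}{3}x_1 - x_2^{2} - 3x_2 - 2
  leading term x_1x_2: subtract (\tfrac{5}{3})·h_3 from \tfrac{5}{3}x_1x_2 + \tfrac{8}{3}x_1 - x_2^{2} - 3x_2 - 2 → -\tfrac{2}{3}x_1 - x_2^{2} - \tfrac{17}{9}x_2 - \tfrac{8}{9}
  leading term x_1: no divisor's leading term divides it; move -\tfrac{2}{3}x_1 to the remainder.
  leading term x_2^{2}: no divisor's leading term divides it; move -x_2^{2} to the remainder.
  leading term x_2: no divisor's leading term divides it; move -\tfrac{17}{9}x_2 to the remainder.
  leading term 1: no divisor's leading term divides it; move -\tfrac{8}{9} to the remainder.
  remainder -\tfrac{2}{3}x_1 - x_2^{2} - \tfrac{17}{9}x_2 - \tfrac{8}{9} ≠ 0; add h_4 = -\tfrac{2}{3}x_1 - x_2^{2} - \tfrac{17}{9}x_2 - \tfrac{8}{9} to the basis.

S(h_3,h_4): lcm = x_1x_2. S = 2x_1 - \tfrac{3}{2}x_2^{3} - \tfrac{17}{6}x_2^{2} - 2x_2 - \tfrac{2}{3}.
  leading term x_1: subtract (-3)·h_4 from 2x_1 - \tfrac{3}{2}x_2^{3} - \tfrac{17}{6}x_2^{2} - 2x_2 - \tfrac{2}{3} → -\tfrac{3}{2}x_2^{3} - \tfrac{35}{6}x_2^{2} - \tfrac{23}{3}x_2 - \tfrac{10}{3}
  leading term x_2^{3}: no divisor's leading term divides it; move -\tfrac{3}{2}x_2^{3} to the remainder.
  leading term x_2^{2}: no divisor's leading term divides it; move -\tfrac{35}{6}x_2^{2} to the remainder.
  leading term x_2: no divisor's leading term divides it; move -\tfrac{23}{3}x_2 to the remainder.
  leading term 1: no divisor's leading term divides it; move -\tfrac{10}{3} to the remainder.
  remainder -\tfrac{3}{2}x_2^{3} - \tfrac{35}{6}x_2^{2} - \tfrac{23}{3}x_2 - \tfrac{10}{3} ≠ 0; add h_5 = -\tfrac{3}{2}x_2^{3} - \tfrac{35}{6}x_2^{2} - \tfrac{23}{3}x_2 - \tfrac{10}{3} to the basis.

The other S-polynomials (S(f_2,h_3), S(f_1,h_4), S(f_2,h_4), S(f_1,h_5), S(f_2,h_5), S(h_3,h_5), S(h_4,h_5)) all reduce to 0 modulo the current basis, so we have a Gröbner basis.
Inter-reduce: drop elements whose leading term is divisible by another's, tail-reduce, and make monic.
Reduced Gröbner basis: {x_1 + \tfrac{3}{2}x_2^{2} + \tfrac{17}{6}x_2 + \tfrac{4}{3}, x_2^{3} + \tfrac{35}{9}x_2^{2} + \tfrac{46}{9}x_2 + \tfrac{20}{9}}.
Label its elements g_1 = x_1 + \tfrac{3}{2}x_2^{2} + \tfrac{17}{6}x_2 + \tfrac{4}{3}, g_2 = x_2^{3} + \tfrac{35}{9}x_2^{2} + \tfrac{46}{9}x_2 + \tfrac{20}{9}.

Reduce p = -x_1x_2 + 8x_1 + 17x_2^{2} + 36x_2 + 17 modulo G:
  leading term x_1x_2: subtract (-x_2)·g_1 from -x_1x_2 + 8x_1 + 17x_2^{2} + 36x_2 + 17 → 8x_1 + \tfrac{3}{2}x_2^{3} + \tfrac{119}{6}x_2^{2} + \tfrac{112}{3}x_2 + 17
  leading term x_1: subtract (8)·g_1 from 8x_1 + \tfrac{3}{2}x_2^{3} + \tfrac{119}{6}x_2^{2} + \tfrac{112}{3}x_2 + 17 → \tfrac{3}{2}x_2^{3} + \tfrac{47}{6}x_2^{2} + \tfrac{44}{3}x_2 + \tfrac{19}{3}
  leading term x_2^{3}: subtract (\tfrac{3}{2})·g_2 from \tfrac{3}{2}x_2^{3} + \tfrac{47}{6}x_2^{2} + \tfrac{44}{3}x_2 + \tfrac{19}{3} → 2x_2^{2} + 7x_2 + 3
  leading term x_2^{2}: no divisor's leading term divides it; move 2x_2^{2} to the remainder.
  leading term x_2: no divisor's leading term divides it; move 7x_2 to the remainder.
  leading term 1: no divisor's leading term divides it; move 3 to the remainder.
  normal form = 2x_2^{2} + 7x_2 + 3.
The normal form is nonzero, so p ∉ I. Since p minus its normal form lies in I, I + (p) = I + (r) where r = 2x_2^{2} + 7x_2 + 3; decide whether this ideal is the whole ring.
Run Buchberger on G together with r (pairs among the g_i already reduce to 0 since G is a Gröbner basis):
g_1 = x_1 + \tfrac{3}{2}x_2^{2} + \tfrac{17}{6}x_2 + \tfrac{4}{3}, LT = x_1.
g_2 = x_2^{3} + \tfrac{35}{9}x_2^{2} + \tfrac{46}{9}x_2 + \tfrac{20}{9}, LT = x_2^{3}.
r = 2x_2^{2} + 7x_2 + 3, LT = x_2^{2}.

S(g_2,r): lcm = x_2^{3}. S = \tfrac{7}{18}x_2^{2} + \tfrac{65}{18}x_2 + \tfrac{20}{9}.
  leading term x_2^{2}: subtract (\tfrac{7}{36})·r from \tfrac{7}{18}x_2^{2} + \tfrac{65}{18}x_2 + \tfrac{20}{9} → \tfrac{9}{4}x_2 + \tfrac{59}{36}
  leading term x_2: no divisor's leading term divides it; move \tfrac{9}{4}x_2 to the remainder.
  leading term 1: no divisor's leading term divides it; move \tfrac{59}{36} to the remainder.
  remainder \tfrac{9}{4}x_2 + \tfrac{59}{36} ≠ 0; add m_4 = \tfrac{9}{4}x_2 + \tfrac{59}{36} to the basis.

S(g_2,m_4): lcm = x_2^{3}. S = \tfrac{256}{81}x_2^{2} + \tfrac{46}{9}x_2 + \tfrac{20}{9}.
  leading term x_2^{2}: subtract (\tfrac{128}{81})·r from \tfrac{256}{81}x_2^{2} + \tfrac{46}{9}x_2 + \tfrac{20}{9} → -\tfrac{482}{81}x_2 - \tfrac{68}{27}
  leading term x_2: subtract (-\tfrac{1928}{729})·m_4 from -\tfrac{482}{81}x_2 - \tfrac{68}{27} → \tfrac{11914}{6561}
  leading term 1: no divisor's leading term divides it; move \tfrac{11914}{6561} to the remainder.
  remainder \tfrac{11914}{6561} ≠ 0; add m_5 = \tfrac{11914}{6561} to the basis.

The other S-polynomials (S(g_1,g_2), S(g_1,r), S(g_1,m_4), S(r,m_4), S(g_1,m_5), S(g_2,m_5), S(r,m_5), S(m_4,m_5)) all reduce to 0 modulo the current basis, so we have a Gröbner basis.
Inter-reduce: drop elements whose leading term is divisible by another's, tail-reduce, and make monic.
Reduced Gröbner basis: {1}.
The reduced Gröbner basis of I + (p) is {1}: the ideal is the whole ring, so the enlarged system has no common solution — adjoining p is inconsistent.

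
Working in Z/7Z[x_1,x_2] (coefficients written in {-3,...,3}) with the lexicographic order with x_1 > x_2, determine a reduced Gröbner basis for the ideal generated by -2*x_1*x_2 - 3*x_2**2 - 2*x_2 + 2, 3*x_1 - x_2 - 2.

G = {x_1 + 2*x_2 - 3, x_2**2 - x_2 + 2}

f_1 = -2*x_1*x_2 - 3*x_2**2 - 2*x_2 + 2, LT = x_1*x_2.
f_2 = 3*x_1 - x_2 - 2, LT = x_1.

S(f_1,f_2): lcm = x_1*x_2. S = 3*x_2**2 - 3*x_2 - 1.
  reduce S modulo (f_1, f_2):
  remainder 3*x_2**2 - 3*x_2 - 1 ≠ 0; add g_3 = 3*x_2**2 - 3*x_2 - 1 to the basis.

The other S-polynomials (S(f_1,g_3), S(f_2,g_3)) all reduce to 0 modulo the current basis, so we have a Gröbner basis.
Inter-reduce: drop elements whose leading term is divisible by another's, tail-reduce, and make monic.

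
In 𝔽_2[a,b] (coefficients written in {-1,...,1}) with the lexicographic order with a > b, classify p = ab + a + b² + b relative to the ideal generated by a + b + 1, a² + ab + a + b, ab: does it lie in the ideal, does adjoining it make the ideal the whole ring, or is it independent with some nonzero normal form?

First compute the reduced Gröbner basis of I by Buchberger's algorithm.
f_1 = a + b + 1, LT = a.
f_2 = a² + ab + a + b, LT = a².
f_3 = ab, LT = ab.

S(f_1,f_2): lcm = a². S = b.
  reduce S modulo (f_1, f_2, f_3):
  remainder b ≠ 0; add h_4 = b to the basis.

The other S-polynomials (S(f_1,f_3), S(f_2,f_3), S(f_1,h_4), S(f_2,h_4), S(f_3,h_4)) all reduce to 0 modulo the current basis, so we have a Gröbner basis.
Inter-reduce: drop elements whose leading term is divisible by another's, tail-reduce, and make monic.
Reduced Gröbner basis: {a + 1, b}.
Label its elements g_1 = a + 1, g_2 = b.

Reduce p = ab + a + b² + b modulo G:
  leading term ab: subtract (b)·g_1 from ab + a + b² + b → a + b²
  leading term a: subtract (1)·g_1 from a + b² → b² + 1
  leading term b²: subtract (b)·g_2 from b² + 1 → 1
  leading term 1: no divisor's leading term divides it; move 1 to the remainder.
  normal form = 1.
The normal form is nonzero, so p ∉ I. Since p minus its normal form lies in I, I + (p) = I + (r) where r = 1; decide whether this ideal is the whole ring.
Here r = 1 is a nonzero constant, hence a unit: 1 ∈ I + (p), the Gröbner basis of I + (p) is {1}, and the enlarged system has no common solution — adjoining p is inconsistent.

Adjoining ab + a + b² + b makes the ideal the whole ring: the system is inconsistent.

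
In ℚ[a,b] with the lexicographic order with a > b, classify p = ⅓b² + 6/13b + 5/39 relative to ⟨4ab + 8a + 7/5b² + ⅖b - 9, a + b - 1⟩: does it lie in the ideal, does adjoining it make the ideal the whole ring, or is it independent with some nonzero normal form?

⅓b² + 6/13b + 5/39 lies in I (it reduces to 0).

First compute the reduced Gröbner basis of I by Buchberger's algorithm.
f_1 = 4ab + 8a + 7/5b² + ⅖b - 9, LT = ab.
f_2 = a + b - 1, LT = a.

S(f_1,f_2): lcm = ab. S = 2a - 13/20b² + 11/10b - 9/4.
  reduce S modulo (f_1, f_2):
  remainder -13/20b² - 9/10b - ¼ ≠ 0; add h_3 = -13/20b² - 9/10b - ¼ to the basis.

The other S-polynomials (S(f_1,h_3), S(f_2,h_3)) all reduce to 0 modulo the current basis, so we have a Gröbner basis.
Inter-reduce: drop elements whose leading term is divisible by another's, tail-reduce, and make monic.
Reduced Gröbner basis: {a + b - 1, b² + 18/13b + 5/13}.
Label its elements g_1 = a + b - 1, g_2 = b² + 18/13b + 5/13.

Reduce p = ⅓b² + 6/13b + 5/39 modulo G:
  leading term b²: subtract (⅓)·g_2 from ⅓b² + 6/13b + 5/39 → 0
  normal form = 0.
Since the normal form is 0, p ∈ I.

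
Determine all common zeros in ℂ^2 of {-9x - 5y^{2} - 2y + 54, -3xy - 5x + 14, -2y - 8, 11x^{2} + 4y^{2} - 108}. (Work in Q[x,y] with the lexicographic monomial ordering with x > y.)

{(-2, -4)}

Compute a lex Gröbner basis by Buchberger's algorithm.
f_1 = -9x - 5y^{2} - 2y + 54, LT = x.
f_2 = -3xy - 5x + 14, LT = xy.
f_3 = -2y - 8, LT = y.
f_4 = 11x^{2} + 4y^{2} - 108, LT = x^{2}.

The S-polynomials (S(f_1,f_2), S(f_1,f_3), S(f_1,f_4), S(f_2,f_3), S(f_2,f_4), S(f_3,f_4)) all reduce to 0 modulo the current basis, so we have a Gröbner basis.
Inter-reduce: drop elements whose leading term is divisible by another's, tail-reduce, and make monic.
Reduced Gröbner basis: {x + 2, y + 4}.

A lex Gröbner basis eliminates variables successively. Here y + 4 depends only on y, with roots {-4}; lifting each root through the earlier basis elements recovers the full solutions.
  y = -4: the earlier basis element becomes x + 2 = 0, giving x = -2 — point (-2, -4).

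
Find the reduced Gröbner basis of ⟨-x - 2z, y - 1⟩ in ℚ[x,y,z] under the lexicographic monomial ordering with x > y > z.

G = {x + 2z, y - 1}

f_1 = -x - 2z, LT = x.
f_2 = y - 1, LT = y.

The S-polynomials (S(f_1,f_2)) all reduce to 0 modulo the current basis, so we have a Gröbner basis.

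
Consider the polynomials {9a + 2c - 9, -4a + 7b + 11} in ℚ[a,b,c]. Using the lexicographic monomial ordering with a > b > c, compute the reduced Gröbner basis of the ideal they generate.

f_1 = 9a + 2c - 9, LT = a.
f_2 = -4a + 7b + 11, LT = a.

S(f_1,f_2): lcm = a. S = 7/4b + 2/9c + 7/4.
  leading term b: no divisor's leading term divides it; move 7/4b to the remainder.
  leading term c: no divisor's leading term divides it; move 2/9c to the remainder.
  leading term 1: no divisor's leading term divides it; move 7/4 to the remainder.
  remainder 7/4b + 2/9c + 7/4 ≠ 0; add g_3 = 7/4b + 2/9c + 7/4 to the basis.

S(f_1,g_3): leading monomials are coprime, so the S-polynomial reduces to 0 (Buchberger's first criterion).
S(f_2,g_3): leading monomials are coprime, so the S-polynomial reduces to 0 (Buchberger's first criterion).
Every S-polynomial of the final basis reduces to 0, so we have a Gröbner basis.
Inter-reduce: drop elements whose leading term is divisible by another's, tail-reduce, and make monic.

G = {a + 2/9c - 1, b + 8/63c + 1}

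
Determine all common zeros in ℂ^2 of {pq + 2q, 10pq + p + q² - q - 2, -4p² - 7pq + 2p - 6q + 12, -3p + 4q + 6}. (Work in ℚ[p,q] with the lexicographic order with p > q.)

Compute a lex Gröbner basis by Buchberger's algorithm.
f_1 = pq + 2q, LT = pq.
f_2 = 10pq + p + q² - q - 2, LT = pq.
f_3 = -4p² - 7pq + 2p - 6q + 12, LT = p².
f_4 = -3p + 4q + 6, LT = p.

S(f_1,f_2): lcm = pq. S = -1/10p - 1/10q² + 21/10q + ⅕.
  reduce S modulo (f_1, f_2, f_3, f_4):
  remainder -1/10q² + 59/30q ≠ 0; add h_5 = -1/10q² + 59/30q to the basis.

S(f_1,f_3): lcm = p²q. S = -7/4pq² + 5/2pq - 3/2q² + 3q.
  reduce S modulo (f_1, f_2, f_3, f_4, h_5):
  remainder 112/3q ≠ 0; add h_6 = 112/3q to the basis.

The other S-polynomials (S(f_1,f_4), S(f_2,f_3), S(f_2,f_4), S(f_3,f_4), S(f_1,h_5), S(f_2,h_5), S(f_3,h_5), S(f_4,h_5), S(f_1,h_6), S(f_2,h_6), S(f_3,h_6), S(f_4,h_6), S(h_5,h_6)) all reduce to 0 modulo the current basis, so we have a Gröbner basis.
Inter-reduce: drop elements whose leading term is divisible by another's, tail-reduce, and make monic.
Reduced Gröbner basis: {p - 2, q}.

Since the basis is lex-ordered, q is univariate in q. Its roots are {0}. Back-substituting each root into the other basis elements fixes the other coordinates.
  q = 0: the earlier basis element becomes p - 2 = 0, giving p = 2 — point (2, 0).

{(2, 0)}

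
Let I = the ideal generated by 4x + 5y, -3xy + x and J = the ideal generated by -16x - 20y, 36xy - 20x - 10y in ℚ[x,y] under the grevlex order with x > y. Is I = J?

Yes, the ideals are equal.

For a fixed monomial order, each ideal has a unique reduced Gröbner basis; comparing bases decides equality.
Buchberger on the first generating set:
f_1 = 4x + 5y, LT = x.
f_2 = -3xy + x, LT = xy.

S(f_1,f_2): lcm = xy. S = 5/4y² + ⅓x.
  leading term y²: no divisor's leading term divides it; move 5/4y² to the remainder.
  leading term x: subtract (1/12)·f_1 from ⅓x → -5/12y
  leading term y: no divisor's leading term divides it; move -5/12y to the remainder.
  remainder 5/4y² - 5/12y ≠ 0; add g_3 = 5/4y² - 5/12y to the basis.

The other S-polynomials (S(f_1,g_3), S(f_2,g_3)) all reduce to 0 modulo the current basis, so we have a Gröbner basis.
Inter-reduce: drop elements whose leading term is divisible by another's, tail-reduce, and make monic.
Reduced Gröbner basis: {y² - ⅓y, x + 5/4y}.

Buchberger on the second generating set:
h_1 = -16x - 20y, LT = x.
h_2 = 36xy - 20x - 10y, LT = xy.

S(h_1,h_2): lcm = xy. S = 5/4y² + 5/9x + 5/18y.
  leading term y²: no divisor's leading term divides it; move 5/4y² to the remainder.
  leading term x: subtract (-5/144)·h_1 from 5/9x + 5/18y → -5/12y
  leading term y: no divisor's leading term divides it; move -5/12y to the remainder.
  remainder 5/4y² - 5/12y ≠ 0; add k_3 = 5/4y² - 5/12y to the basis.

The other S-polynomials (S(h_1,k_3), S(h_2,k_3)) all reduce to 0 modulo the current basis, so we have a Gröbner basis.
Inter-reduce: drop elements whose leading term is divisible by another's, tail-reduce, and make monic.
Reduced Gröbner basis: {y² - ⅓y, x + 5/4y}.

These coincide, so the ideals are equal.
The choice of monomial ordering does not affect the verdict — as long as both bases are computed under the same ordering, their equality decides ideal equality.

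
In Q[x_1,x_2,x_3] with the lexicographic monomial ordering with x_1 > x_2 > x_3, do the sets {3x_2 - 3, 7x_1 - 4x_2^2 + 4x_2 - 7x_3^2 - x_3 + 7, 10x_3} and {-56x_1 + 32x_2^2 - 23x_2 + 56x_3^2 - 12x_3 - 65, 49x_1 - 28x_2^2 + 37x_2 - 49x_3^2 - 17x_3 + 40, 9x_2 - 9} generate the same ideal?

For a fixed monomial order, each ideal has a unique reduced Gröbner basis; comparing bases decides equality.
Buchberger on the first generating set:
f_1 = 3x_2 - 3, LT = x_2.
f_2 = 7x_1 - 4x_2^2 + 4x_2 - 7x_3^2 - x_3 + 7, LT = x_1.
f_3 = 10x_3, LT = x_3.

The S-polynomials (S(f_1,f_2), S(f_1,f_3), S(f_2,f_3)) all reduce to 0 modulo the current basis, so we have a Gröbner basis.
Inter-reduce: drop elements whose leading term is divisible by another's, tail-reduce, and make monic.
Reduced Gröbner basis: {x_1 + 1, x_2 - 1, x_3}.

Buchberger on the second generating set:
h_1 = -56x_1 + 32x_2^2 - 23x_2 + 56x_3^2 - 12x_3 - 65, LT = x_1.
h_2 = 49x_1 - 28x_2^2 + 37x_2 - 49x_3^2 - 17x_3 + 40, LT = x_1.
h_3 = 9x_2 - 9, LT = x_2.

S(h_1,h_2): lcm = x_1. S = -135/392x_2 + 55/98x_3 + 135/392.
  reduce S modulo (h_1, h_2, h_3):
  remainder 55/98x_3 ≠ 0; add k_4 = 55/98x_3 to the basis.

The other S-polynomials (S(h_1,h_3), S(h_2,h_3), S(h_1,k_4), S(h_2,k_4), S(h_3,k_4)) all reduce to 0 modulo the current basis, so we have a Gröbner basis.
Inter-reduce: drop elements whose leading term is divisible by another's, tail-reduce, and make monic.
Reduced Gröbner basis: {x_1 + 1, x_2 - 1, x_3}.

Same reduced basis, so the two generating sets span the same ideal.

Yes, the ideals are equal.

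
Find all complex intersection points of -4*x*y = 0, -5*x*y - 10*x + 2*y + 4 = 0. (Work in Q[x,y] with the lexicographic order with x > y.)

{(0, -2), (2/5, 0)}

Compute a lex Gröbner basis by Buchberger's algorithm.
f_1 = -4*x*y, LT = x*y.
f_2 = -5*x*y - 10*x + 2*y + 4, LT = x*y.

S(f_1,f_2): lcm = x*y. S = -2*x + 2/5*y + 4/5.
  reduce S modulo (f_1, f_2):
  remainder -2*x + 2/5*y + 4/5 ≠ 0; add h_3 = -2*x + 2/5*y + 4/5 to the basis.

S(f_1,h_3): lcm = x*y. S = 1/5*y**2 + 2/5*y.
  reduce S modulo (f_1, f_2, h_3):
  remainder 1/5*y**2 + 2/5*y ≠ 0; add h_4 = 1/5*y**2 + 2/5*y to the basis.

The other S-polynomials (S(f_2,h_3), S(f_1,h_4), S(f_2,h_4), S(h_3,h_4)) all reduce to 0 modulo the current basis, so we have a Gröbner basis.
Inter-reduce: drop elements whose leading term is divisible by another's, tail-reduce, and make monic.
Reduced Gröbner basis: {x - 1/5*y - 2/5, y**2 + 2*y}.

From the last basis element, y**2 + 2*y = 0, so y takes values in {-2, 0}. Each choice, substituted upward through the basis, yields the corresponding point(s) of the solution set.
  y = -2: the earlier basis element becomes x = 0, giving x = 0 — point (0, -2).
  y = 0: the earlier basis element becomes x - 2/5 = 0, giving x = 2/5 — point (2/5, 0).
Zero-dimensionality of the ideal guarantees finitely many solutions over ℂ.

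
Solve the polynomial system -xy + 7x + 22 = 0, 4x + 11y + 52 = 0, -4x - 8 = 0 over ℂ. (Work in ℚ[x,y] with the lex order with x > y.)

Compute a lex Gröbner basis by Buchberger's algorithm.
f_1 = -xy + 7x + 22, LT = xy.
f_2 = 4x + 11y + 52, LT = x.
f_3 = -4x - 8, LT = x.

S(f_1,f_2): lcm = xy. S = -7x - 11/4y² - 13y - 22.
  leading term x: subtract (-7/4)·f_2 from -7x - 11/4y² - 13y - 22 → -11/4y² + 25/4y + 69
  leading term y²: no divisor's leading term divides it; move -11/4y² to the remainder.
  leading term y: no divisor's leading term divides it; move 25/4y to the remainder.
  leading term 1: no divisor's leading term divides it; move 69 to the remainder.
  remainder -11/4y² + 25/4y + 69 ≠ 0; add h_4 = -11/4y² + 25/4y + 69 to the basis.

S(f_1,f_3): lcm = xy. S = -7x - 2y - 22.
  leading term x: subtract (-7/4)·f_2 from -7x - 2y - 22 → 69/4y + 69
  leading term y: no divisor's leading term divides it; move 69/4y to the remainder.
  leading term 1: no divisor's leading term divides it; move 69 to the remainder.
  remainder 69/4y + 69 ≠ 0; add h_5 = 69/4y + 69 to the basis.

S(f_2,f_3): lcm = x. S = 11/4y + 11.
  leading term y: subtract (11/69)·h_5 from 11/4y + 11 → 0
  remainder 0.

S(f_1,h_4): lcm = xy². S = -52/11xy + 276/11x - 22y.
  leading term xy: subtract (52/11)·f_1 from -52/11xy + 276/11x - 22y → -8x - 22y - 104
  leading term x: subtract (-2)·f_2 from -8x - 22y - 104 → 0
  remainder 0.

S(f_2,h_4): leading monomials are coprime, so the S-polynomial reduces to 0 (Buchberger's first criterion).
S(f_3,h_4): leading monomials are coprime, so the S-polynomial reduces to 0 (Buchberger's first criterion).
S(f_1,h_5): lcm = xy. S = -11x - 22.
  leading term x: subtract (-11/4)·f_2 from -11x - 22 → 121/4y + 121
  leading term y: subtract (121/69)·h_5 from 121/4y + 121 → 0
  remainder 0.

S(f_2,h_5): leading monomials are coprime, so the S-polynomial reduces to 0 (Buchberger's first criterion).
S(f_3,h_5): leading monomials are coprime, so the S-polynomial reduces to 0 (Buchberger's first criterion).
S(h_4,h_5): lcm = y². S = -69/11y - 276/11.
  leading term y: subtract (-4/11)·h_5 from -69/11y - 276/11 → 0
  remainder 0.

Every S-polynomial of the final basis reduces to 0, so we have a Gröbner basis.
Inter-reduce: drop elements whose leading term is divisible by another's, tail-reduce, and make monic.
Reduced Gröbner basis: {x + 2, y + 4}.

From the last basis element, y + 4 = 0, so y takes values in {-4}. Each choice, substituted upward through the basis, yields the corresponding point(s) of the solution set.
  y = -4: the earlier basis element becomes x + 2 = 0, giving x = -2 — point (-2, -4).
Check: every point annihilates each of the original generators.

{(-2, -4)}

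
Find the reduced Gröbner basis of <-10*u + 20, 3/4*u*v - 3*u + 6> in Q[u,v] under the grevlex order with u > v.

f_1 = -10*u + 20, LT = u.
f_2 = 3/4*u*v - 3*u + 6, LT = u*v.

S(f_1,f_2): lcm = u*v. S = 4*u - 2*v - 8.
  leading term u: subtract (-2/5)·f_1 from 4*u - 2*v - 8 → -2*v
  leading term v: no divisor's leading term divides it; move -2*v to the remainder.
  remainder -2*v ≠ 0; add g_3 = -2*v to the basis.

S(f_1,g_3): leading monomials are coprime, so the S-polynomial reduces to 0 (Buchberger's first criterion).
S(f_2,g_3): lcm = u*v. S = -4*u + 8.
  leading term u: subtract (2/5)·f_1 from -4*u + 8 → 0
  remainder 0.

Every S-polynomial of the final basis reduces to 0, so we have a Gröbner basis.
Inter-reduce: drop elements whose leading term is divisible by another's, tail-reduce, and make monic.

G = {u - 2, v}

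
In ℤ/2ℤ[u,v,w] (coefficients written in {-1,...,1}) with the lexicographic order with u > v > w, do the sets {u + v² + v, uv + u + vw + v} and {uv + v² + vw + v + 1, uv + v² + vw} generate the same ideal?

No, the ideals differ.

Two ideals are equal iff their reduced Gröbner bases coincide (the reduced basis is unique for a fixed ordering).
Buchberger on the first generating set:
f_1 = u + v² + v, LT = u.
f_2 = uv + u + vw + v, LT = uv.

S(f_1,f_2): lcm = uv. S = u + v³ + v² + vw + v.
  leading term u: subtract (1)·f_1 from u + v³ + v² + vw + v → v³ + vw
  leading term v³: no divisor's leading term divides it; move v³ to the remainder.
  leading term vw: no divisor's leading term divides it; move vw to the remainder.
  remainder v³ + vw ≠ 0; add g_3 = v³ + vw to the basis.

The other S-polynomials (S(f_1,g_3), S(f_2,g_3)) all reduce to 0 modulo the current basis, so we have a Gröbner basis.
Inter-reduce: drop elements whose leading term is divisible by another's, tail-reduce, and make monic.
Reduced Gröbner basis: {u + v² + v, v³ + vw}.

Buchberger on the second generating set:
h_1 = uv + v² + vw + v + 1, LT = uv.
h_2 = uv + v² + vw, LT = uv.

S(h_1,h_2): lcm = uv. S = v + 1.
  leading term v: no divisor's leading term divides it; move v to the remainder.
  leading term 1: no divisor's leading term divides it; move 1 to the remainder.
  remainder v + 1 ≠ 0; add k_3 = v + 1 to the basis.

S(h_1,k_3): lcm = uv. S = u + v² + vw + v + 1.
  leading term u: no divisor's leading term divides it; move u to the remainder.
  leading term v²: subtract (v)·k_3 from v² + vw + v + 1 → vw + 1
  leading term vw: subtract (w)·k_3 from vw + 1 → w + 1
  leading term w: no divisor's leading term divides it; move w to the remainder.
  leading term 1: no divisor's leading term divides it; move 1 to the remainder.
  remainder u + w + 1 ≠ 0; add k_4 = u + w + 1 to the basis.

The other S-polynomials (S(h_2,k_3), S(h_1,k_4), S(h_2,k_4), S(k_3,k_4)) all reduce to 0 modulo the current basis, so we have a Gröbner basis.
Inter-reduce: drop elements whose leading term is divisible by another's, tail-reduce, and make monic.
Reduced Gröbner basis: {u + w + 1, v + 1}.

The bases are distinct; the ideals are different.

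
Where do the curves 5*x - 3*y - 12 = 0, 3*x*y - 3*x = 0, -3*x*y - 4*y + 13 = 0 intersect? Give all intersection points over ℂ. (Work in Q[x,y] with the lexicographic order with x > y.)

Compute a lex Gröbner basis by Buchberger's algorithm.
f_1 = 5*x - 3*y - 12, LT = x.
f_2 = 3*x*y - 3*x, LT = x*y.
f_3 = -3*x*y - 4*y + 13, LT = x*y.

S(f_1,f_2): lcm = x*y. S = x - 3/5*y**2 - 12/5*y.
  leading term x: subtract (1/5)·f_1 from x - 3/5*y**2 - 12/5*y → -3/5*y**2 - 9/5*y + 12/5
  leading term y**2: no divisor's leading term divides it; move -3/5*y**2 to the remainder.
  leading term y: no divisor's leading term divides it; move -9/5*y to the remainder.
  leading term 1: no divisor's leading term divides it; move 12/5 to the remainder.
  remainder -3/5*y**2 - 9/5*y + 12/5 ≠ 0; add h_4 = -3/5*y**2 - 9/5*y + 12/5 to the basis.

S(f_1,f_3): lcm = x*y. S = -3/5*y**2 - 56/15*y + 13/3.
  leading term y**2: subtract (1)·h_4 from -3/5*y**2 - 56/15*y + 13/3 → -29/15*y + 29/15
  leading term y: no divisor's leading term divides it; move -29/15*y to the remainder.
  leading term 1: no divisor's leading term divides it; move 29/15 to the remainder.
  remainder -29/15*y + 29/15 ≠ 0; add h_5 = -29/15*y + 29/15 to the basis.

The other S-polynomials (S(f_2,f_3), S(f_1,h_4), S(f_2,h_4), S(f_3,h_4), S(f_1,h_5), S(f_2,h_5), S(f_3,h_5), S(h_4,h_5)) all reduce to 0 modulo the current basis, so we have a Gröbner basis.
Inter-reduce: drop elements whose leading term is divisible by another's, tail-reduce, and make monic.
Reduced Gröbner basis: {x - 3, y - 1}.

The lex basis is triangular: the last element involves only y. Solving y - 1 = 0 gives y ∈ {1}; substituting each value into the earlier elements determines the remaining variables.
  y = 1: the earlier basis element becomes x - 3 = 0, giving x = 3 — point (3, 1).

{(3, 1)}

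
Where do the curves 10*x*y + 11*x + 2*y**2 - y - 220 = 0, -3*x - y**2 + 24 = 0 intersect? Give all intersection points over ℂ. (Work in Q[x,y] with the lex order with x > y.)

{(5, 3), (187/120 + 7*sqrt(6505)/120, -7/4 + sqrt(6505)/20), (187/120 - 7*sqrt(6505)/120, -sqrt(6505)/20 - 7/4)}

Compute a lex Gröbner basis by Buchberger's algorithm.
f_1 = 10*x*y + 11*x + 2*y**2 - y - 220, LT = x*y.
f_2 = -3*x - y**2 + 24, LT = x.

S(f_1,f_2): lcm = x*y. S = 11/10*x - 1/3*y**3 + 1/5*y**2 + 79/10*y - 22.
  reduce S modulo (f_1, f_2):
  remainder -1/3*y**3 - 1/6*y**2 + 79/10*y - 66/5 ≠ 0; add h_3 = -1/3*y**3 - 1/6*y**2 + 79/10*y - 66/5 to the basis.

The other S-polynomials (S(f_1,h_3), S(f_2,h_3)) all reduce to 0 modulo the current basis, so we have a Gröbner basis.
Inter-reduce: drop elements whose leading term is divisible by another's, tail-reduce, and make monic.
Reduced Gröbner basis: {x + 1/3*y**2 - 8, y**3 + 1/2*y**2 - 237/10*y + 198/5}.

Since the basis is lex-ordered, y**3 + 1/2*y**2 - 237/10*y + 198/5 is univariate in y. Its roots are {3, -7/4 + sqrt(6505)/20, -sqrt(6505)/20 - 7/4}. Back-substituting each root into the other basis elements fixes the other coordinates.
  y = 3: the earlier basis element becomes x - 5 = 0, giving x = 5 — point (5, 3).
  y = -7/4 + sqrt(6505)/20: the earlier basis element becomes x - 7*sqrt(6505)/120 - 187/120 = 0, giving x = 187/120 + 7*sqrt(6505)/120 — point (187/120 + 7*sqrt(6505)/120, -7/4 + sqrt(6505)/20).
  y = -sqrt(6505)/20 - 7/4: the earlier basis element becomes x - 187/120 + 7*sqrt(6505)/120 = 0, giving x = 187/120 - 7*sqrt(6505)/120 — point (187/120 - 7*sqrt(6505)/120, -sqrt(6505)/20 - 7/4).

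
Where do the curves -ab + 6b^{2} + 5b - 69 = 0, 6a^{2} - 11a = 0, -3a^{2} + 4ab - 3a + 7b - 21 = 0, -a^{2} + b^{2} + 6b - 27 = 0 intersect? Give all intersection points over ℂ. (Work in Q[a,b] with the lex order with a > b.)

Compute a lex Gröbner basis by Buchberger's algorithm.
f_1 = -ab + 6b^{2} + 5b - 69, LT = ab.
f_2 = 6a^{2} - 11a, LT = a^{2}.
f_3 = -3a^{2} + 4ab - 3a + 7b - 21, LT = a^{2}.
f_4 = -a^{2} + b^{2} + 6b - 27, LT = a^{2}.

S(f_1,f_2): lcm = a^{2}b. S = -6ab^{2} - \tfrac{19}{6}ab + 69a.
  reduce S modulo (f_1, f_2, f_3, f_4):
  remainder 69a - 36b^{3} - 49b^{2} + \tfrac{2389}{6}b + \tfrac{437}{2} ≠ 0; add h_5 = 69a - 36b^{3} - 49b^{2} + \tfrac{2389}{6}b + \tfrac{437}{2} to the basis.

S(f_1,f_3): lcm = a^{2}b. S = -\tfrac{14}{3}ab^{2} - 6ab + 69a + \tfrac{7}{3}b^{2} - 7b.
  reduce S modulo (f_1, f_2, f_3, f_4, h_5):
  remainder 8b^{3} - 8b^{2} - \tfrac{679}{6}b + \tfrac{391}{2} ≠ 0; add h_6 = 8b^{3} - 8b^{2} - \tfrac{679}{6}b + \tfrac{391}{2} to the basis.

S(f_1,f_4): lcm = a^{2}b. S = -6ab^{2} - 5ab + 69a + b^{3} + 6b^{2} - 27b.
  reduce S modulo (f_1, f_2, f_3, f_4, h_5, h_6):
  remainder -4b^{2} - \tfrac{1057}{48}b + \tfrac{1633}{16} ≠ 0; add h_7 = -4b^{2} - \tfrac{1057}{48}b + \tfrac{1633}{16} to the basis.

S(f_2,f_3): lcm = a^{2}. S = \tfrac{4}{3}ab - \tfrac{17}{6}a + \tfrac{7}{3}b - 7.
  reduce S modulo (f_1, f_2, f_3, f_4, h_5, h_6, h_7):
  remainder -\tfrac{7829}{384}b + \tfrac{7829}{128} ≠ 0; add h_8 = -\tfrac{7829}{384}b + \tfrac{7829}{128} to the basis.

The other S-polynomials (S(f_2,f_4), S(f_3,f_4), S(f_1,h_5), S(f_2,h_5), S(f_3,h_5), S(f_4,h_5), S(f_1,h_6), S(f_2,h_6), S(f_3,h_6), S(f_4,h_6), S(h_5,h_6), S(f_1,h_7), S(f_2,h_7), S(f_3,h_7), S(f_4,h_7), S(h_5,h_7), S(h_6,h_7), S(f_1,h_8), S(f_2,h_8), S(f_3,h_8), S(f_4,h_8), S(h_5,h_8), S(h_6,h_8), S(h_7,h_8)) all reduce to 0 modulo the current basis, so we have a Gröbner basis.
Inter-reduce: drop elements whose leading term is divisible by another's, tail-reduce, and make monic.
Reduced Gröbner basis: {a, b - 3}.

From the last basis element, b - 3 = 0, so b takes values in {3}. Each choice, substituted upward through the basis, yields the corresponding point(s) of the solution set.
  b = 3: the earlier basis element becomes a = 0, giving a = 0 — point (0, 3).

{(0, 3)}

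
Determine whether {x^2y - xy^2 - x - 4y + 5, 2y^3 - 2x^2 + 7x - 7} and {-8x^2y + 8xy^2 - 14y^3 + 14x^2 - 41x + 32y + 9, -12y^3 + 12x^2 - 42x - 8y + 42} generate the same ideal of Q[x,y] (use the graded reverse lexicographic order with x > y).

Since reduced Gröbner bases are canonical representatives of ideals under a given ordering, it suffices to compute and compare them.
Buchberger on the first generating set:
f_1 = x^2y - xy^2 - x - 4y + 5, LT = x^2y.
f_2 = 2y^3 - 2x^2 + 7x - 7, LT = y^3.

S(f_1,f_2): lcm = x^2y^3. S = -xy^4 + x^4 - 7/2x^3 - xy^2 - 4y^3 + 7/2x^2 + 5y^2.
  leading term xy^4: subtract (-1/2xy)·f_2 from -xy^4 + x^4 - 7/2x^3 - xy^2 - 4y^3 + 7/2x^2 + 5y^2 → x^4 - x^3y - 7/2x^3 + 7/2x^2y - xy^2 - 4y^3 + 7/2x^2 - 7/2xy + 5y^2
  leading term x^4: no divisor's leading term divides it; move x^4 to the remainder.
  leading term x^3y: subtract (-x)·f_1 from -x^3y - 7/2x^3 + 7/2x^2y - xy^2 - 4y^3 + 7/2x^2 - 7/2xy + 5y^2 → -x^2y^2 - 7/2x^3 + 7/2x^2y - xy^2 - 4y^3 + 5/2x^2 - 15/2xy + 5y^2 + 5x
  leading term x^2y^2: subtract (-y)·f_1 from -x^2y^2 - 7/2x^3 + 7/2x^2y - xy^2 - 4y^3 + 5/2x^2 - 15/2xy + 5y^2 + 5x → -xy^3 - 7/2x^3 + 7/2x^2y - xy^2 - 4y^3 + 5/2x^2 - 17/2xy + y^2 + 5x + 5y
  leading term xy^3: subtract (-1/2x)·f_2 from -xy^3 - 7/2x^3 + 7/2x^2y - xy^2 - 4y^3 + 5/2x^2 - 17/2xy + y^2 + 5x + 5y → -9/2x^3 + 7/2x^2y - xy^2 - 4y^3 + 6x^2 - 17/2xy + y^2 + 3/2x + 5y
  leading term x^3: no divisor's leading term divides it; move -9/2x^3 to the remainder.
  leading term x^2y: subtract (7/2)·f_1 from 7/2x^2y - xy^2 - 4y^3 + 6x^2 - 17/2xy + y^2 + 3/2x + 5y → 5/2xy^2 - 4y^3 + 6x^2 - 17/2xy + y^2 + 5x + 19y - 35/2
  leading term xy^2: no divisor's leading term divides it; move 5/2xy^2 to the remainder.
  leading term y^3: subtract (-2)·f_2 from -4y^3 + 6x^2 - 17/2xy + y^2 + 5x + 19y - 35/2 → 2x^2 - 17/2xy + y^2 + 19x + 19y - 63/2
  leading term x^2: no divisor's leading term divides it; move 2x^2 to the remainder.
  leading term xy: no divisor's leading term divides it; move -17/2xy to the remainder.
  leading term y^2: no divisor's leading term divides it; move y^2 to the remainder.
  leading term x: no divisor's leading term divides it; move 19x to the remainder.
  leading term y: no divisor's leading term divides it; move 19y to the remainder.
  leading term 1: no divisor's leading term divides it; move -63/2 to the remainder.
  remainder x^4 - 9/2x^3 + 5/2xy^2 + 2x^2 - 17/2xy + y^2 + 19x + 19y - 63/2 ≠ 0; add g_3 = x^4 - 9/2x^3 + 5/2xy^2 + 2x^2 - 17/2xy + y^2 + 19x + 19y - 63/2 to the basis.

The other S-polynomials (S(f_1,g_3), S(f_2,g_3)) all reduce to 0 modulo the current basis, so we have a Gröbner basis.
Inter-reduce: drop elements whose leading term is divisible by another's, tail-reduce, and make monic.
Reduced Gröbner basis: {x^4 - 9/2x^3 + 5/2xy^2 + 2x^2 - 17/2xy + y^2 + 19x + 19y - 63/2, x^2y - xy^2 - x - 4y + 5, y^3 - x^2 + 7/2x - 7/2}.

Buchberger on the second generating set:
h_1 = -8x^2y + 8xy^2 - 14y^3 + 14x^2 - 41x + 32y + 9, LT = x^2y.
h_2 = -12y^3 + 12x^2 - 42x - 8y + 42, LT = y^3.

S(h_1,h_2): lcm = x^2y^3. S = -xy^4 + 7/4y^5 + x^4 - 7/4x^2y^2 - 7/2x^3 - 2/3x^2y + 41/8xy^2 - 4y^3 + 7/2x^2 - 9/8y^2.
  leading term xy^4: subtract (1/12xy)·h_2 from -xy^4 + 7/4y^5 + x^4 - 7/4x^2y^2 - 7/2x^3 - 2/3x^2y + 41/8xy^2 - 4y^3 + 7/2x^2 - 9/8y^2 → 7/4y^5 + x^4 - x^3y - 7/4x^2y^2 - 7/2x^3 + 17/6x^2y + 139/24xy^2 - 4y^3 + 7/2x^2 - 7/2xy - 9/8y^2
  leading term y^5: subtract (-7/48y^2)·h_2 from 7/4y^5 + x^4 - x^3y - 7/4x^2y^2 - 7/2x^3 + 17/6x^2y + 139/24xy^2 - 4y^3 + 7/2x^2 - 7/2xy - 9/8y^2 → x^4 - x^3y - 7/2x^3 + 17/6x^2y - 1/3xy^2 - 31/6y^3 + 7/2x^2 - 7/2xy + 5y^2
  leading term x^4: no divisor's leading term divides it; move x^4 to the remainder.
  leading term x^3y: subtract (1/8x)·h_1 from -x^3y - 7/2x^3 + 17/6x^2y - 1/3xy^2 - 31/6y^3 + 7/2x^2 - 7/2xy + 5y^2 → -x^2y^2 + 7/4xy^3 - 21/4x^3 + 17/6x^2y - 1/3xy^2 - 31/6y^3 + 69/8x^2 - 15/2xy + 5y^2 - 9/8x
  leading term x^2y^2: subtract (1/8y)·h_1 from -x^2y^2 + 7/4xy^3 - 21/4x^3 + 17/6x^2y - 1/3xy^2 - 31/6y^3 + 69/8x^2 - 15/2xy + 5y^2 - 9/8x → 3/4xy^3 + 7/4y^4 - 21/4x^3 + 13/12x^2y - 1/3xy^2 - 31/6y^3 + 69/8x^2 - 19/8xy + y^2 - 9/8x - 9/8y
  leading term xy^3: subtract (-1/16x)·h_2 from 3/4xy^3 + 7/4y^4 - 21/4x^3 + 13/12x^2y - 1/3xy^2 - 31/6y^3 + 69/8x^2 - 19/8xy + y^2 - 9/8x - 9/8y → 7/4y^4 - 9/2x^3 + 13/12x^2y - 1/3xy^2 - 31/6y^3 + 6x^2 - 23/8xy + y^2 + 3/2x - 9/8y
  leading term y^4: subtract (-7/48y)·h_2 from 7/4y^4 - 9/2x^3 + 13/12x^2y - 1/3xy^2 - 31/6y^3 + 6x^2 - 23/8xy + y^2 + 3/2x - 9/8y → -9/2x^3 + 17/6x^2y - 1/3xy^2 - 31/6y^3 + 6x^2 - 9xy - 1/6y^2 + 3/2x + 5y
  leading term x^3: no divisor's leading term divides it; move -9/2x^3 to the remainder.
  leading term x^2y: subtract (-17/48)·h_1 from 17/6x^2y - 1/3xy^2 - 31/6y^3 + 6x^2 - 9xy - 1/6y^2 + 3/2x + 5y → 5/2xy^2 - 81/8y^3 + 263/24x^2 - 9xy - 1/6y^2 - 625/48x + 49/3y + 51/16
  leading term xy^2: no divisor's leading term divides it; move 5/2xy^2 to the remainder.
  leading term y^3: subtract (27/32)·h_2 from -81/8y^3 + 263/24x^2 - 9xy - 1/6y^2 - 625/48x + 49/3y + 51/16 → 5/6x^2 - 9xy - 1/6y^2 + 269/12x + 277/12y - 129/4
  leading term x^2: no divisor's leading term divides it; move 5/6x^2 to the remainder.
  leading term xy: no divisor's leading term divides it; move -9xy to the remainder.
  leading term y^2: no divisor's leading term divides it; move -1/6y^2 to the remainder.
  leading term x: no divisor's leading term divides it; move 269/12x to the remainder.
  leading term y: no divisor's leading term divides it; move 277/12y to the remainder.
  leading term 1: no divisor's leading term divides it; move -129/4 to the remainder.
  remainder x^4 - 9/2x^3 + 5/2xy^2 + 5/6x^2 - 9xy - 1/6y^2 + 269/12x + 277/12y - 129/4 ≠ 0; add k_3 = x^4 - 9/2x^3 + 5/2xy^2 + 5/6x^2 - 9xy - 1/6y^2 + 269/12x + 277/12y - 129/4 to the basis.

The other S-polynomials (S(h_1,k_3), S(h_2,k_3)) all reduce to 0 modulo the current basis, so we have a Gröbner basis.
Inter-reduce: drop elements whose leading term is divisible by another's, tail-reduce, and make monic.
Reduced Gröbner basis: {x^4 - 9/2x^3 + 5/2xy^2 + 5/6x^2 - 9xy - 1/6y^2 + 269/12x + 277/12y - 129/4, x^2y - xy^2 - x - 31/6y + 5, y^3 - x^2 + 7/2x + 2/3y - 7/2}.

The bases are distinct; the ideals are different.

No, the ideals differ.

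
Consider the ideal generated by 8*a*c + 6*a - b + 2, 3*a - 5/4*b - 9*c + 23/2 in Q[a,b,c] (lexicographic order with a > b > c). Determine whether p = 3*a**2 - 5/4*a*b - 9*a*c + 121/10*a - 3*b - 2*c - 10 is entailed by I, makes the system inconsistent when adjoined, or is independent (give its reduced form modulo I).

3*a**2 - 5/4*a*b - 9*a*c + 121/10*a - 3*b - 2*c - 10 is independent of I; its normal form modulo I is -11/4*b - 1/5*c - 123/10.

First compute the reduced Gröbner basis of I by Buchberger's algorithm.
f_1 = 8*a*c + 6*a - b + 2, LT = a*c.
f_2 = 3*a - 5/4*b - 9*c + 23/2, LT = a.

S(f_1,f_2): lcm = a*c. S = 3/4*a + 5/12*b*c - 1/8*b + 3*c**2 - 23/6*c + 1/4.
  reduce S modulo (f_1, f_2):
  remainder 5/12*b*c + 3/16*b + 3*c**2 - 19/12*c - 21/8 ≠ 0; add h_3 = 5/12*b*c + 3/16*b + 3*c**2 - 19/12*c - 21/8 to the basis.

The other S-polynomials (S(f_1,h_3), S(f_2,h_3)) all reduce to 0 modulo the current basis, so we have a Gröbner basis.
Inter-reduce: drop elements whose leading term is divisible by another's, tail-reduce, and make monic.
Reduced Gröbner basis: {a - 5/12*b - 3*c + 23/6, b*c + 9/20*b + 36/5*c**2 - 19/5*c - 63/10}.
Label its elements g_1 = a - 5/12*b - 3*c + 23/6, g_2 = b*c + 9/20*b + 36/5*c**2 - 19/5*c - 63/10.

Reduce p = 3*a**2 - 5/4*a*b - 9*a*c + 121/10*a - 3*b - 2*c - 10 modulo G:
  leading term a**2: subtract (3*a)·g_1 from 3*a**2 - 5/4*a*b - 9*a*c + 121/10*a - 3*b - 2*c - 10 → 3/5*a - 3*b - 2*c - 10
  leading term a: subtract (3/5)·g_1 from 3/5*a - 3*b - 2*c - 10 → -11/4*b - 1/5*c - 123/10
  leading term b: no divisor's leading term divides it; move -11/4*b to the remainder.
  leading term c: no divisor's leading term divides it; move -1/5*c to the remainder.
  leading term 1: no divisor's leading term divides it; move -123/10 to the remainder.
  normal form = -11/4*b - 1/5*c - 123/10.
The normal form is nonzero, so p ∉ I. Since p minus its normal form lies in I, I + (p) = I + (r) where r = -11/4*b - 1/5*c - 123/10; decide whether this ideal is the whole ring.
Run Buchberger on G together with r (pairs among the g_i already reduce to 0 since G is a Gröbner basis):
g_1 = a - 5/12*b - 3*c + 23/6, LT = a.
g_2 = b*c + 9/20*b + 36/5*c**2 - 19/5*c - 63/10, LT = b*c.
r = -11/4*b - 1/5*c - 123/10, LT = b.

S(g_2,r): lcm = b*c. S = 9/20*b + 392/55*c**2 - 91/11*c - 63/10.
  reduce S modulo (g_1, g_2, r):
  remainder 392/55*c**2 - 2284/275*c - 2286/275 ≠ 0; add m_4 = 392/55*c**2 - 2284/275*c - 2286/275 to the basis.

The other S-polynomials (S(g_1,g_2), S(g_1,r), S(g_1,m_4), S(g_2,m_4), S(r,m_4)) all reduce to 0 modulo the current basis, so we have a Gröbner basis.
Inter-reduce: drop elements whose leading term is divisible by another's, tail-reduce, and make monic.
Reduced Gröbner basis: {a - 98/33*c + 188/33, b + 4/55*c + 246/55, c**2 - 571/490*c - 1143/980}.
The reduced Gröbner basis of I + (p) is {a - 98/33*c + 188/33, b + 4/55*c + 246/55, c**2 - 571/490*c - 1143/980} ≠ {1}, a proper ideal, so the enlarged system stays consistent: p is independent of I, with normal form -11/4*b - 1/5*c - 123/10.

Ideal membership is decidable via reduction modulo a Gröbner basis.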